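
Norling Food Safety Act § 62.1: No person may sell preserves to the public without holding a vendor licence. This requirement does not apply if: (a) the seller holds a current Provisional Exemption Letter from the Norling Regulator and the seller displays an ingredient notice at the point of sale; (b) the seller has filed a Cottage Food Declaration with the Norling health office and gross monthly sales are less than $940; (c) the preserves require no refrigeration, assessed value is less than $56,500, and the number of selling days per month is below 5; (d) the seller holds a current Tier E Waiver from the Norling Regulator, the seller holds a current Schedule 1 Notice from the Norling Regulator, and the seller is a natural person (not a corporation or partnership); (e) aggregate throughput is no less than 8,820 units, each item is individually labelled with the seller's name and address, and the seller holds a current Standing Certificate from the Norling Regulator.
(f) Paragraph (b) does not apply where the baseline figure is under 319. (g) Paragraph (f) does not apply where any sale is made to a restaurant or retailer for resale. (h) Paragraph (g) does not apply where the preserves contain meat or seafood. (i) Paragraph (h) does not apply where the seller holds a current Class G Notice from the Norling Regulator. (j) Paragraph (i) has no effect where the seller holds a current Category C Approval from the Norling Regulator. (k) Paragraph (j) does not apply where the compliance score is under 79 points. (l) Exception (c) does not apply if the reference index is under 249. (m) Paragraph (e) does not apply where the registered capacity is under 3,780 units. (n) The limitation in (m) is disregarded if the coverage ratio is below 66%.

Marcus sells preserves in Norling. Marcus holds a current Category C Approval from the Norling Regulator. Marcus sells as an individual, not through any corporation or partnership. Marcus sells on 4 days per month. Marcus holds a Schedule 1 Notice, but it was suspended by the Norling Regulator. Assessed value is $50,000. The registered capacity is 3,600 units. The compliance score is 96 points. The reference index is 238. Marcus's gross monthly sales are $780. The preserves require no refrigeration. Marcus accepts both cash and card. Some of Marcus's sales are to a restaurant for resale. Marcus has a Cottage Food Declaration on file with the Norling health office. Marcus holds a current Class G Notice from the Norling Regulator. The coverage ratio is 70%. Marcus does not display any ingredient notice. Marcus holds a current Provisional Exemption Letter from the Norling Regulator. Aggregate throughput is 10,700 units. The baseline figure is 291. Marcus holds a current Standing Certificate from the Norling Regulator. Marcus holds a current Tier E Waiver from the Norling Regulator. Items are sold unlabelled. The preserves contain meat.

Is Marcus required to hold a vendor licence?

Exception (a) requires that the seller displays an ingredient notice at the point of sale; but no ingredient notice is displayed, so (a) is unavailable.
Exception (b) is satisfied on its face — a Cottage Food Declaration is on file; gross monthly sales are $780, less than the $940 limit. However, paragraphs (f)–(k) must be considered: (f) operates against (b): the baseline figure is 291, under the 319 limit. (g) is triggered (some sales are to a restaurant for resale), but is displaced by (h): (h) operates against (g): the preserves contain meat. (i) applies (a current Class G Notice is held), but yields to (j): (j) operates against (i): a current Category C Approval is held. (k), which would lift (j), is inapplicable — the compliance score is 96 points, not under 79 points. So (b) is unavailable.
Exception (c)'s conditions are all satisfied: the preserves are shelf-stable; assessed value is $50,000, less than the $56,500 limit; the number of selling days per month is 4, below the 5 limit. However, paragraph (l) must be considered: (l) is triggered — the reference index is 238, under the 249 limit. (c) is therefore removed.
Exception (d) does not apply: no current Schedule 1 Notice is held.
Exception (e) requires that each item is individually labelled with the seller's name and address; but items are sold unlabelled, so (e) is unavailable.
Every exception is unavailable, so the rule governs.

Yes — Marcus must hold a vendor licence.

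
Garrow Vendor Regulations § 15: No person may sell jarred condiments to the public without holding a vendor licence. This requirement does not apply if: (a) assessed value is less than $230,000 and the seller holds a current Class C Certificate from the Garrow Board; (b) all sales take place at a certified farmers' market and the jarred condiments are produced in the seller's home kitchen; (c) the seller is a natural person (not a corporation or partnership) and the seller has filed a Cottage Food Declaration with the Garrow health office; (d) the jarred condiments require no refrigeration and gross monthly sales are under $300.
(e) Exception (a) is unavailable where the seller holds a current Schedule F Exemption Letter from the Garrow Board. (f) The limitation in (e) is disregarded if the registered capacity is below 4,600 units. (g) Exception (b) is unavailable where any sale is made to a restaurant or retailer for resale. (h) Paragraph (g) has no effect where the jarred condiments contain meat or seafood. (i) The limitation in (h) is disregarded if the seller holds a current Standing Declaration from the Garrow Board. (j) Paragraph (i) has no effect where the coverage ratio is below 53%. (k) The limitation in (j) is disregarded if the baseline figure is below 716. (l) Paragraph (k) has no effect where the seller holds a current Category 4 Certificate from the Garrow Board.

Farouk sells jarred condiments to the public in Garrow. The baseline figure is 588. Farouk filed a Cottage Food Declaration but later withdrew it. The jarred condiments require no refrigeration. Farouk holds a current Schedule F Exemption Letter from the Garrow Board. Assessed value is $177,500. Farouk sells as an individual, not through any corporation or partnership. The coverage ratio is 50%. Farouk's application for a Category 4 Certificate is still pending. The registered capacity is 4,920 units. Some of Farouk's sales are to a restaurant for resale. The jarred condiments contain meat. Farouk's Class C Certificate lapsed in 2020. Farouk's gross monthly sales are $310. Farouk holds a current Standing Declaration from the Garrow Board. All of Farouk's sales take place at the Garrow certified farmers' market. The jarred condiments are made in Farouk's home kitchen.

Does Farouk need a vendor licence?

Yes — Farouk must hold a vendor licence.

Exception (a) fails — there is no Class C Certificate in force.
Exception (b)'s conditions are all satisfied: all sales are at a certified farmers' market; the jarred condiments are home-kitchen produced. But applying paragraphs (g)–(l): (g) operates against (b): some sales are to a restaurant for resale. (h) would limit (g) — the jarred condiments contain meat — but (i) sets (h) aside: (i) is triggered — a current Standing Declaration is held. (j) operates (the coverage ratio is 50%, below the 53% limit), but is set aside by (k): (k) is triggered — the baseline figure is 588, below the 716 limit. (l) is inapplicable (there is no Category 4 Certificate in force), so (k) stands. So (b) is unavailable.
Exception (c) does not apply: the Cottage Food Declaration was withdrawn.
Exception (d) fails — gross monthly sales are $310, not under $300.
Every exception is unavailable, so the rule governs.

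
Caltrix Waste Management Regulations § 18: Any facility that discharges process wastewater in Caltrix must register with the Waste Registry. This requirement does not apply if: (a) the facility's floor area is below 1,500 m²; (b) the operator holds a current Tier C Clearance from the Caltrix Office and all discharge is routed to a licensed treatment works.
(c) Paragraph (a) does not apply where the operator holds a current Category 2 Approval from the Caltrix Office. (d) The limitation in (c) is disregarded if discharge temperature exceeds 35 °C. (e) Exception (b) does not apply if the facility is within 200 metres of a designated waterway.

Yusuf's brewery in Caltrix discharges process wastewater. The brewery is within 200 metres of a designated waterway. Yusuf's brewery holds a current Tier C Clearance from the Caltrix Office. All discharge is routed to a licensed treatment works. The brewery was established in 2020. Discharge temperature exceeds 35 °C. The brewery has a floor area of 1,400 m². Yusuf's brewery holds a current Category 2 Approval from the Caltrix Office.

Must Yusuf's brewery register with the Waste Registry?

All of (a)'s requirements are met (the facility's floor area is 1,400 m², below the 1,500 m² limit). Under paragraphs (c)–(d): (c) would limit (a) — a current Category 2 Approval is held — but (d) sets (c) aside: (d) operates against (c): discharge temperature exceeds 35 °C. So (a) applies.
Exception (b): a current Tier C Clearance is held; discharge is routed to a licensed treatment works — every condition holds. However, paragraph (e) must be considered: (e) operates against (b): the brewery is within 200 m of a designated waterway. (b) is therefore removed.

No — exception (a) applies; Yusuf's brewery is not required to register with the Waste Registry.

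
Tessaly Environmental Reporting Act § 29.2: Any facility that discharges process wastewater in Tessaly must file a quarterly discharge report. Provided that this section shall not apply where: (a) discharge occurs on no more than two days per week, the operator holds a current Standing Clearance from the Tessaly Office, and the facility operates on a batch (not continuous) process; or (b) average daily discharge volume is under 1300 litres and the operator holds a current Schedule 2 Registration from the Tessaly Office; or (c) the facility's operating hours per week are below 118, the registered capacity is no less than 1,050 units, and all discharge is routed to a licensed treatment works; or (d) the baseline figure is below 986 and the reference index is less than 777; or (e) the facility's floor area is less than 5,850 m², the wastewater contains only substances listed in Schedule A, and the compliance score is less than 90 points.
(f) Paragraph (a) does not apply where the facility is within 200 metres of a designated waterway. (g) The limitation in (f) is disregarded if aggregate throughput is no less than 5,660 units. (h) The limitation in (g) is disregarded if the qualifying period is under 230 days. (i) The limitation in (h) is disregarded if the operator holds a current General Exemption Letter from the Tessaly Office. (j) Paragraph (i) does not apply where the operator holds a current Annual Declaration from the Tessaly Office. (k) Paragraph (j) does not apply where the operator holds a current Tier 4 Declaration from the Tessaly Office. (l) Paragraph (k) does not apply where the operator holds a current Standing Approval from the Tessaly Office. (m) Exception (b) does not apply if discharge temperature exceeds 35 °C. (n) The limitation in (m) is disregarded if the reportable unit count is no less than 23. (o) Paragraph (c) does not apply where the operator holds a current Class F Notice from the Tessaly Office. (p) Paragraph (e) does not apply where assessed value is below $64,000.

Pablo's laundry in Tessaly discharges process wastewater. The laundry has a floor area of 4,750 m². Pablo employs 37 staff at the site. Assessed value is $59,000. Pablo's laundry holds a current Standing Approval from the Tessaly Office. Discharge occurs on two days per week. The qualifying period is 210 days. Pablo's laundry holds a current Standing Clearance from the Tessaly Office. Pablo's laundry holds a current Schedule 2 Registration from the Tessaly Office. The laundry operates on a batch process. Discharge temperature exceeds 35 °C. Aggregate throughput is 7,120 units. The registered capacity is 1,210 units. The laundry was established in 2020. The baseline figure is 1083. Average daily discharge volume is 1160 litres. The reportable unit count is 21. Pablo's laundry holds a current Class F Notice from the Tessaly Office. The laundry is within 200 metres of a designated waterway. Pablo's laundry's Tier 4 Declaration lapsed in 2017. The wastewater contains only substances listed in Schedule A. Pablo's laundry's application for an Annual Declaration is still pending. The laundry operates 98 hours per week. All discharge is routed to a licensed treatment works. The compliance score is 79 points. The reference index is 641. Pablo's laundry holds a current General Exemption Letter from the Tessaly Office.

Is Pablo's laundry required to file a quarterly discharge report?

No — exception (a) applies; Pablo's laundry is not required to file a quarterly discharge report.

Exception (a) is satisfied on its face — discharge occurs on no more than two days per week; a current Standing Clearance is held; the facility operates on a batch process. As to paragraphs (f)–(l): (f) would limit (a) — the laundry is within 200 m of a designated waterway — but (g) sets (f) aside: (g) operates — aggregate throughput is 7,120 units, meeting the 5,660 units threshold. (h) is triggered (the qualifying period is 210 days, under the 230 days limit), but is overridden by (i): (i) is triggered — a current General Exemption Letter is held. (j) is inapplicable (there is no Annual Declaration in force), so (i) stands. Exception (a) stands.
Exception (b) is satisfied on its face — average daily discharge volume is 1160 litres, under the 1300 litres limit; a current Schedule 2 Registration is held. But: (m) operates against (b): discharge temperature exceeds 35 °C. (n), which would lift (m), does not operate here — the reportable unit count is 21, short of 23. Exception (b) does not apply.
All of (c)'s requirements are met (the facility's operating hours per week are 98, below the 118 limit; the registered capacity is 1,210 units, meeting the 1,050 units threshold; discharge is routed to a licensed treatment works). But applying paragraph (o): (o) operates — a current Class F Notice is held. So (c) is unavailable.
Exception (d) does not apply: the baseline figure is 1,083, not below 986.
Exception (e)'s conditions are all satisfied: the facility's floor area is 4,750 m², less than the 5,850 m² limit; the wastewater is Schedule-A-only; the compliance score is 79 points, less than the 90 points limit. But: (p) operates — assessed value is $59,000, below the $64,000 limit. So (e) is unavailable.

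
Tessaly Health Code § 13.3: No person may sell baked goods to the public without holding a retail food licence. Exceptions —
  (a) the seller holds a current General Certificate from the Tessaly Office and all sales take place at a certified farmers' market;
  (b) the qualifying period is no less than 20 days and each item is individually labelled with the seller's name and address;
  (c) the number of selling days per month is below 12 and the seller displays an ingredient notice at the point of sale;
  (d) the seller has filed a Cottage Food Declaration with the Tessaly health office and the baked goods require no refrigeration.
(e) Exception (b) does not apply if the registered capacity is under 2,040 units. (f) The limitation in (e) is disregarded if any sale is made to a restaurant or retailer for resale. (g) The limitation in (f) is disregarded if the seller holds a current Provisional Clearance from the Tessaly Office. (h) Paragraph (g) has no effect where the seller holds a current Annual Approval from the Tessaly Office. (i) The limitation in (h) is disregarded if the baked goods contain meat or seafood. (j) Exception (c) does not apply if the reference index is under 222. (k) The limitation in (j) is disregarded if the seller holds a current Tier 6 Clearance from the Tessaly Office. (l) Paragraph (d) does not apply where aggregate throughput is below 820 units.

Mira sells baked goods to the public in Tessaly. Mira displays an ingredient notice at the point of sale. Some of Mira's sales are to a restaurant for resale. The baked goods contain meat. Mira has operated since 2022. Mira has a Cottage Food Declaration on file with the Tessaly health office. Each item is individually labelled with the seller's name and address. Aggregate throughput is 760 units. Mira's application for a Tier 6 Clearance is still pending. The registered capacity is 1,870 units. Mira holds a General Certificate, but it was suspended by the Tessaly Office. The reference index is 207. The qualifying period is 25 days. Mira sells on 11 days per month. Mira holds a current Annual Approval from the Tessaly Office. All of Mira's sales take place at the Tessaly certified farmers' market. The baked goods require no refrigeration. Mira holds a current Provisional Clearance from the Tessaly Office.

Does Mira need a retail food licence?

Yes — Mira must hold a retail food licence.

Exception (a) does not apply: the General Certificate is not current.
Exception (b): the qualifying period is 25 days, meeting the 20 days threshold; items are individually labelled — every condition holds. But: (e) operates against (b): the registered capacity is 1,870 units, under the 2,040 units limit. (f) would limit (e) — some sales are to a restaurant for resale — but (g) sets (f) aside: (g) operates against (f): a current Provisional Clearance is held. (h) operates (a current Annual Approval is held), but yields to (i): (i) operates against (h): the baked goods contain meat. (b) is therefore removed.
All of (c)'s requirements are met (the number of selling days per month is 11, below the 12 limit; an ingredient notice is displayed). But: (j) is engaged — the reference index is 207, under the 222 limit. (k) is not triggered (there is no Tier 6 Clearance in force), so (j) stands. Exception (c) does not apply.
Exception (d): a Cottage Food Declaration is on file; the baked goods are shelf-stable — every condition holds. However, paragraph (l) must be considered: (l) operates against (d): aggregate throughput is 760 units, below the 820 units limit. So (d) is unavailable.
No exception is made out. Mira falls within the general rule.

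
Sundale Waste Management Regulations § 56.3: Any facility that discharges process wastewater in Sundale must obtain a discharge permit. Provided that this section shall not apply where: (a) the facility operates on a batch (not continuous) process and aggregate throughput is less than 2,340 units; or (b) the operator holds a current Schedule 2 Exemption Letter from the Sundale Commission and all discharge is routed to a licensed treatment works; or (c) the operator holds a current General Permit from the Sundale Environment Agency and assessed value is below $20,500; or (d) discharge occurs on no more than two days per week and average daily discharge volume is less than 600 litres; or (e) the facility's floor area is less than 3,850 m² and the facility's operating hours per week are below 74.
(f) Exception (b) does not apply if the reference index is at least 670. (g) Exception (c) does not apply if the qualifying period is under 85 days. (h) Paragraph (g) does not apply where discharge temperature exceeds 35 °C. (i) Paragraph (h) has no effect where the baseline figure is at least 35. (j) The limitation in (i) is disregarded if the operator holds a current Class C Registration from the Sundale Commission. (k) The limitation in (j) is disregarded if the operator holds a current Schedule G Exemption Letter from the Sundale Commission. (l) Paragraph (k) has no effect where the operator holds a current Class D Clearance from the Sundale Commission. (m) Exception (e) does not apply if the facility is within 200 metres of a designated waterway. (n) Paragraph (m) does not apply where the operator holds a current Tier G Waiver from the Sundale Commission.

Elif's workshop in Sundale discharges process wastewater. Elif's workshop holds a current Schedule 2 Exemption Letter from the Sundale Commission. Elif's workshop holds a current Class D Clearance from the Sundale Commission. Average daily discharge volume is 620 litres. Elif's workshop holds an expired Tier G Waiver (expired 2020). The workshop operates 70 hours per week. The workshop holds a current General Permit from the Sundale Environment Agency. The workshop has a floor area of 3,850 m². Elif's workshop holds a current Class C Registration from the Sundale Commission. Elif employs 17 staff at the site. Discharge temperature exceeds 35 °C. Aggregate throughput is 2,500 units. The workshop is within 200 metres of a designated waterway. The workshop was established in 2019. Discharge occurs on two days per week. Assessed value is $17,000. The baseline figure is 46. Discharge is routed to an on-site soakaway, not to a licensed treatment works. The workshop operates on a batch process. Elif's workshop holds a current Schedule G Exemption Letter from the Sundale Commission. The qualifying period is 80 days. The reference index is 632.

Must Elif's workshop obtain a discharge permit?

Exception (a) does not apply: aggregate throughput is 2,500 units, not less than 2,340 units.
Exception (b) does not apply: discharge is not routed to a licensed treatment works.
All of (c)'s requirements are met (a current General Permit is held; assessed value is $17,000, below the $20,500 limit). Applying paragraphs (g)–(l): (g) would limit (c) — the qualifying period is 80 days, under the 85 days limit — but (h) sets (g) aside: (h) operates against (g): discharge temperature exceeds 35 °C. (i) applies (the baseline figure is 46, meeting the 35 threshold), but is set aside by (j): (j) applies — a current Class C Registration is held. (k) is triggered (a current Schedule G Exemption Letter is held), but is displaced by (l): (l) operates against (k): a current Class D Clearance is held. So (c) applies.
Exception (d) requires that average daily discharge volume is less than 600 litres; but average daily discharge volume is 620 litres, not less than 600 litres, so (d) is unavailable.
Exception (e) fails — the facility's floor area is 3,850 m², not less than 3,850 m².

No — exception (c) applies; Elif's workshop is not required to obtain a discharge permit.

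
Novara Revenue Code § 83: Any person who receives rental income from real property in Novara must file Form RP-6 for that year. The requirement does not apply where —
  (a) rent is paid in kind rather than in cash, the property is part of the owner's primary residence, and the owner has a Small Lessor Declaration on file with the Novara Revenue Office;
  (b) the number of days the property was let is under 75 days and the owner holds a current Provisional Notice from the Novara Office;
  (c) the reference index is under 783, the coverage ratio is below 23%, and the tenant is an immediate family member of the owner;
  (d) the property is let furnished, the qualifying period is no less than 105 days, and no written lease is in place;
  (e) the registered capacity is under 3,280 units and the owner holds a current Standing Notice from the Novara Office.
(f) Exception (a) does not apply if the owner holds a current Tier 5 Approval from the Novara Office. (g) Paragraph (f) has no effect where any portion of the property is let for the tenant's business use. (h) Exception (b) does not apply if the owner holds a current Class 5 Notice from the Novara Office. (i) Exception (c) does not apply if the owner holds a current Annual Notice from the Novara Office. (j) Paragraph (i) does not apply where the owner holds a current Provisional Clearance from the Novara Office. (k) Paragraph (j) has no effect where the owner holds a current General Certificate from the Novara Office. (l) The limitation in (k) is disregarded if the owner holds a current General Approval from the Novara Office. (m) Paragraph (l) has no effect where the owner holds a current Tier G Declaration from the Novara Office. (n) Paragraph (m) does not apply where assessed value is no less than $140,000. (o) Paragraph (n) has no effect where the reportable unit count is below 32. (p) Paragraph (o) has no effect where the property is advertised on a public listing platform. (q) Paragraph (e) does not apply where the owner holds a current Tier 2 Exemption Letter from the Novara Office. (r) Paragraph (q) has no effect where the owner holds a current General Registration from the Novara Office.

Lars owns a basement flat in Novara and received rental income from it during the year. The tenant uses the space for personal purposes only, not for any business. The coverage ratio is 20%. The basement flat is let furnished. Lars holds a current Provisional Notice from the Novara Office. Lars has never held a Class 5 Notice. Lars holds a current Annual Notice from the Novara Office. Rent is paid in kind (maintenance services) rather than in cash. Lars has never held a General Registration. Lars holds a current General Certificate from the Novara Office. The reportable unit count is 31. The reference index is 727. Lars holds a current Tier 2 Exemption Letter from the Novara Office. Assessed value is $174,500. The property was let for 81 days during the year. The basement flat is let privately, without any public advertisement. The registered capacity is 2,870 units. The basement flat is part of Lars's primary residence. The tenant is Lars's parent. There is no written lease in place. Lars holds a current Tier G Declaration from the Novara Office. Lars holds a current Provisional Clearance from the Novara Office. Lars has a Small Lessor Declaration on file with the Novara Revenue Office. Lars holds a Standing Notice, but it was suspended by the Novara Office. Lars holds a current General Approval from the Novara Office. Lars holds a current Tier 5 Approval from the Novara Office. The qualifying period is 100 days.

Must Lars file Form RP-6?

Yes — Lars must file Form RP-6.

Exception (a)'s conditions are all satisfied: rent is paid in kind; the basement flat is part of the primary residence; a Small Lessor Declaration is on file. But: (f) operates — a current Tier 5 Approval is held. (g) is not engaged (the space is used for personal purposes only), so (f) stands. So (a) is unavailable.
Exception (b) requires that the number of days the property was let is under 75 days; but the number of days the property was let is 81 days, not under 75 days, so (b) is unavailable.
Exception (c)'s conditions are all satisfied: the reference index is 727, under the 783 limit; the coverage ratio is 20%, below the 23% limit; the tenant is an immediate family member. But: (i) operates against (c): a current Annual Notice is held. (j) is triggered (a current Provisional Clearance is held), but is overridden by (k): (k) operates against (j): a current General Certificate is held. (l) is engaged (a current General Approval is held), but is overridden by (m): (m) operates against (l): a current Tier G Declaration is held. (n) would limit (m) — assessed value is $174,500, meeting the $140,000 threshold — but (o) sets (n) aside: (o) operates — the reportable unit count is 31, below the 32 limit. (p) does not operate here (the property is let privately without advertisement), so (o) stands. Exception (c) does not apply.
Exception (d) does not apply: the qualifying period is 100 days, short of 105 days.
Exception (e) fails — there is no Standing Notice in force.
None of the exceptions is available; § 83 applies in full.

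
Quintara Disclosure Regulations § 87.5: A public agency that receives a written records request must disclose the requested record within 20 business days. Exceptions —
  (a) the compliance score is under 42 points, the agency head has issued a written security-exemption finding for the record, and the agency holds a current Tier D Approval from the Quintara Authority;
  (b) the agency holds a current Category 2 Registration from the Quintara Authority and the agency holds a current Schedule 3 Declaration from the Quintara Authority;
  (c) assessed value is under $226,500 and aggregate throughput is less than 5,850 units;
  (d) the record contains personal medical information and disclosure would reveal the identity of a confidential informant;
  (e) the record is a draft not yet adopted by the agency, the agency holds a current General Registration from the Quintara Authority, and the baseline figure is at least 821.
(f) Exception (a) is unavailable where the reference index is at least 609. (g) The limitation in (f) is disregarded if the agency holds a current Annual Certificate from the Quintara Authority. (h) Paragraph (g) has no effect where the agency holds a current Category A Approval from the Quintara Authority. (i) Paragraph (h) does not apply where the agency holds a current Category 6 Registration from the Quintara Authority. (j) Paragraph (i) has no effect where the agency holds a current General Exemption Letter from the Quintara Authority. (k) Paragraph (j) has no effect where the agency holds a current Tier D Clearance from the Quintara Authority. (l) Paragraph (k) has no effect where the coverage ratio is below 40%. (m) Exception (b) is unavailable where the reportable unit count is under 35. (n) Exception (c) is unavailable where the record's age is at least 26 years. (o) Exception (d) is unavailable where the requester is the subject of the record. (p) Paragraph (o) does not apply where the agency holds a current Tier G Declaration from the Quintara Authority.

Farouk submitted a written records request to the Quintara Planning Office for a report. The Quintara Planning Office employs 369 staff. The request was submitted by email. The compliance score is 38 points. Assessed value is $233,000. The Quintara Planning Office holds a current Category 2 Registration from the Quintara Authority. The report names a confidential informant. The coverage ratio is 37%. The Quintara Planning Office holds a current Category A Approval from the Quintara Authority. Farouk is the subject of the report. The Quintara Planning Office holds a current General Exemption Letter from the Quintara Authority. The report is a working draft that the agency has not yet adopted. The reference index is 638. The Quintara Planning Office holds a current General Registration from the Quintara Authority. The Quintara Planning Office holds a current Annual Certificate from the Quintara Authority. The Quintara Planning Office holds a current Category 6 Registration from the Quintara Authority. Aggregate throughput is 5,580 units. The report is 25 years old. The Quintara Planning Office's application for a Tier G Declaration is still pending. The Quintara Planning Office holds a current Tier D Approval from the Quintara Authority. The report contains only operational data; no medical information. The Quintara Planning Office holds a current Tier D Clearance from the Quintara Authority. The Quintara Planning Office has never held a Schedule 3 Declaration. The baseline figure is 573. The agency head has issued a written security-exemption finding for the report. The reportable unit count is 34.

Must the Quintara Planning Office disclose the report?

Yes — the Quintara Planning Office must disclose the report.

Exception (a) is satisfied on its face — the compliance score is 38 points, under the 42 points limit; a written security-exemption finding has been issued; a current Tier D Approval is held. However, paragraphs (f)–(l) must be considered: (f) operates against (a): the reference index is 638, meeting the 609 threshold. (g) applies (a current Annual Certificate is held), but yields to (h): (h) is triggered — a current Category A Approval is held. (i) is triggered (a current Category 6 Registration is held), but is set aside by (j): (j) is engaged — a current General Exemption Letter is held. (k) would limit (j) — a current Tier D Clearance is held — but (l) sets (k) aside: (l) operates against (k): the coverage ratio is 37%, below the 40% limit. (a) is therefore removed.
Exception (b) does not apply: there is no Schedule 3 Declaration in force.
Exception (c) fails — assessed value is $233,000, not under $226,500.
Exception (d) fails — the report contains only operational data.
Exception (e) requires that the baseline figure is at least 821; but the baseline figure is 573, short of 821, so (e) is unavailable.
None of the exceptions is available; § 87.5 applies in full.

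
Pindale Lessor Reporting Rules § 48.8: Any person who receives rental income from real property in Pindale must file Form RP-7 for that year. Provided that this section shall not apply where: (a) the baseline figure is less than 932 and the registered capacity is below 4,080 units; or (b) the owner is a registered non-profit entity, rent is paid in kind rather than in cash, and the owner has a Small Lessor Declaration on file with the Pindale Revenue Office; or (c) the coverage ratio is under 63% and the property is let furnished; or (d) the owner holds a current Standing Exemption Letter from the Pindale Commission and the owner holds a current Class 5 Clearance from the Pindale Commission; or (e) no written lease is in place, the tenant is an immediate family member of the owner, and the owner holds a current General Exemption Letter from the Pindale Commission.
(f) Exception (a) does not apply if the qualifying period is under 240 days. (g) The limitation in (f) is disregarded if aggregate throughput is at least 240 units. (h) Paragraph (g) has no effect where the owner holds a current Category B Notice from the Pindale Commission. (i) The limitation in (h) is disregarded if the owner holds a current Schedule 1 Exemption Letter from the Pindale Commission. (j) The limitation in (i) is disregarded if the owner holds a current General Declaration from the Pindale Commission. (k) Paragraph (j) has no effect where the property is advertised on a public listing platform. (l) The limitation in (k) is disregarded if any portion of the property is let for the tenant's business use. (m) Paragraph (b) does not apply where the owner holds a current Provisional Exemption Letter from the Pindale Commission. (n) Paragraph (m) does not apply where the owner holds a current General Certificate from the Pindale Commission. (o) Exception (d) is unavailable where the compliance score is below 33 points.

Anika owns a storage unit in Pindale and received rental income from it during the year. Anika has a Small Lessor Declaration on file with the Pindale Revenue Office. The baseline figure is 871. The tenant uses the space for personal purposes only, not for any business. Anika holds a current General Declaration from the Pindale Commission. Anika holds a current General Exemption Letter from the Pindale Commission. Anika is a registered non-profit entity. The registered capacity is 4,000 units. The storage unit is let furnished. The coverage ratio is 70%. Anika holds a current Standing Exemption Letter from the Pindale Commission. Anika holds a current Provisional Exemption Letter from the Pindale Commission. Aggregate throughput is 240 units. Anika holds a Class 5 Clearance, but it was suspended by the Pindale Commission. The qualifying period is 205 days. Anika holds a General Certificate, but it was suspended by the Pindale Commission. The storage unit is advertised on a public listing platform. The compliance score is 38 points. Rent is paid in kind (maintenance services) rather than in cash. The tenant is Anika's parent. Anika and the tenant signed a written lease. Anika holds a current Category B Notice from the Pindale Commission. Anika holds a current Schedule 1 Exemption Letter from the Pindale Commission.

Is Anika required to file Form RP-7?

No — exception (a) applies; Anika is not required to file Form RP-7.

Exception (a)'s conditions are all satisfied: the baseline figure is 871, less than the 932 limit; the registered capacity is 4,000 units, below the 4,080 units limit. As to paragraphs (f)–(l): (f) would limit (a) — the qualifying period is 205 days, under the 240 days limit — but (g) sets (f) aside: (g) operates against (f): aggregate throughput is 240 units, meeting the 240 units threshold. (h) operates (a current Category B Notice is held), but is displaced by (i): (i) is triggered — a current Schedule 1 Exemption Letter is held. (j) would limit (i) — a current General Declaration is held — but (k) sets (j) aside: (k) operates against (j): the property is publicly advertised. (l), which would lift (k), is inapplicable — the space is used for personal purposes only. Exception (a) stands.
Exception (b) is satisfied on its face — Anika is a registered non-profit; rent is paid in kind; a Small Lessor Declaration is on file. But applying paragraphs (m)–(n): (m) operates against (b): a current Provisional Exemption Letter is held. (n), which would lift (m), does not operate here — no current General Certificate is held. Exception (b) does not apply.
Exception (c) fails — the coverage ratio is 70%, not under 63%.
Exception (d) does not apply: the Class 5 Clearance is not current.
Exception (e) fails — a written lease is in place.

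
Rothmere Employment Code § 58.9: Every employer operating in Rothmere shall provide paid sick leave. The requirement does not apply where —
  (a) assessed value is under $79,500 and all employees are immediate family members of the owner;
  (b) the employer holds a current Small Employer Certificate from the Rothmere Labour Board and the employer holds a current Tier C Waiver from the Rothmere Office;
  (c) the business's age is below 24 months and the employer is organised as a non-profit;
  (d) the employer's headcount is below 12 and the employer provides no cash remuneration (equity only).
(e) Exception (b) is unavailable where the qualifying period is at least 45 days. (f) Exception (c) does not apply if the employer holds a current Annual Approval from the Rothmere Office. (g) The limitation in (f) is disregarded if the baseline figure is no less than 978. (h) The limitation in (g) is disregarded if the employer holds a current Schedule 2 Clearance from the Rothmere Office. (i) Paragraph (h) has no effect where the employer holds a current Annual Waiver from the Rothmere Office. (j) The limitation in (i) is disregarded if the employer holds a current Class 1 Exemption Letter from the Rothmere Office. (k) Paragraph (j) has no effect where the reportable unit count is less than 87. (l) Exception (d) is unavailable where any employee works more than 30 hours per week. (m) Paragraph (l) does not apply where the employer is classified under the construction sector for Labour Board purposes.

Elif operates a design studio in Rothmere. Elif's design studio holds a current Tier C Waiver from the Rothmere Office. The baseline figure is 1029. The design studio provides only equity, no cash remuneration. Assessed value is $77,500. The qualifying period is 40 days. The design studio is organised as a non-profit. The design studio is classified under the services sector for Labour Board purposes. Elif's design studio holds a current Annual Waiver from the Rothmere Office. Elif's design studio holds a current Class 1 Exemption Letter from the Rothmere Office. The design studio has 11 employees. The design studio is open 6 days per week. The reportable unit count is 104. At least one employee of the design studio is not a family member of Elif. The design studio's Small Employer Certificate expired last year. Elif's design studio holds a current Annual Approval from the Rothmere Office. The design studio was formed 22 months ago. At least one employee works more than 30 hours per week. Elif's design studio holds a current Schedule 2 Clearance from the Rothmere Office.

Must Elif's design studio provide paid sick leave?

Yes — Elif's design studio must provide paid sick leave.

Exception (a) does not apply: at least one employee is not a family member.
Exception (b) does not apply: the Small Employer Certificate has expired.
All of (c)'s requirements are met (the business's age is 22 months, below the 24 months limit; the employer is a non-profit). Turning to paragraphs (f)–(k): (f) operates against (c): a current Annual Approval is held. (g) is triggered (the baseline figure is 1,029, meeting the 978 threshold), but is set aside by (h): (h) operates against (g): a current Schedule 2 Clearance is held. (i) would limit (h) — a current Annual Waiver is held — but (j) sets (i) aside: (j) applies — a current Class 1 Exemption Letter is held. (k) does not operate here (the reportable unit count is 104, not less than 87), so (j) stands. Exception (c) does not apply.
Exception (d) is satisfied on its face — the employer's headcount is 11, below the 12 limit; remuneration is equity-only. But: (l) operates against (d): at least one employee exceeds 30 hours/week. (m) is not engaged (the design studio is classified under the services sector), so (l) stands. (d) is therefore removed.
No exception applies. The general rule governs.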